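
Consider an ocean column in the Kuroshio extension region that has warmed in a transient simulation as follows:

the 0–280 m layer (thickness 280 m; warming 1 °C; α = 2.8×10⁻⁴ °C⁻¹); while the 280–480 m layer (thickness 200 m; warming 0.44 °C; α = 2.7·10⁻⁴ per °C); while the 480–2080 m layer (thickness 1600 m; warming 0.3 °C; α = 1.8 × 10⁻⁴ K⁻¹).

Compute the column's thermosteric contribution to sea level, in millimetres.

about 189 mm

Layer 1: 2.8×10⁻⁴ × 1 × 280 = 0.07840 m
280–480 m: 200 × 0.44 × 2.7×10⁻⁴ = 0.02376 m
Layer 3: 1600 × 0.3 × 1.8×10⁻⁴ = 0.08640 m
Δh = 0.07840 + 0.02376 + 0.08640 = 0.18856 m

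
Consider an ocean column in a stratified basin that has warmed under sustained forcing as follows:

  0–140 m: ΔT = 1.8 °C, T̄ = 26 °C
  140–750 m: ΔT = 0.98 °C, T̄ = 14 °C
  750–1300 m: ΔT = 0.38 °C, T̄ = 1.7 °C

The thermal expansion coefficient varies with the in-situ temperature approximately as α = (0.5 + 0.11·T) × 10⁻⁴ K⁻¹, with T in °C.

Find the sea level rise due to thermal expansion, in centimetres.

Layer 1: α = (0.5 + 0.11×26)×10⁻⁴ = 3.36×10⁻⁴ K⁻¹
Layer 2: α = (0.5 + 0.11×14)×10⁻⁴ = 2.04×10⁻⁴ K⁻¹
Layer 3: α = (0.5 + 0.11×1.7)×10⁻⁴ = 0.687×10⁻⁴ K⁻¹
0–140 m: 1.8 × 140 × 3.36×10⁻⁴ = 0.084672 m
140–750 m: 2.04×10⁻⁴ × 0.98 × 610 = 0.1219512 m
750–1300 m: 0.687×10⁻⁴ × 550 × 0.38 = 0.0143583 m
Δh = 0.084672 + 0.1219512 + 0.0143583 = 0.2209815 m

22 cm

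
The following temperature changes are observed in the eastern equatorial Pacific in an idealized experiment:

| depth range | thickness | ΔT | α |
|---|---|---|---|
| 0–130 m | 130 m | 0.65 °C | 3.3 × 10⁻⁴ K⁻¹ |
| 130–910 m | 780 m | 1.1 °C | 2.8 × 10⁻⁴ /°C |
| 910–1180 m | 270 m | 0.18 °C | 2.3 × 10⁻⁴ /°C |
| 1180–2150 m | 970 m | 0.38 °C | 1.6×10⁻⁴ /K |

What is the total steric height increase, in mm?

338 mm

Layer 1: 130 × 3.3×10⁻⁴ × 0.65 = 0.027885 m
130–910 m: 2.8×10⁻⁴ × 780 × 1.1 = 0.24024 m
Layer 3: 0.18 × 270 × 2.3×10⁻⁴ = 0.011178 m
1180–2150 m: 970 × 1.6×10⁻⁴ × 0.38 = 0.058976 m
Δh = 0.027885 + 0.24024 + 0.011178 + 0.058976 = 0.338279 m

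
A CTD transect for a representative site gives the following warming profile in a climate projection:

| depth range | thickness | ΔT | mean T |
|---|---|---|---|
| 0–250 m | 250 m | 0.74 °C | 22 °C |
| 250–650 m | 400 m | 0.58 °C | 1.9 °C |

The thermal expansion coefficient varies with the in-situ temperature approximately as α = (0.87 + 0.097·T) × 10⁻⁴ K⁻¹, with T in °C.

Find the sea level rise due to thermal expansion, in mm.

Layer 1: α = (0.87 + 0.097×22)×10⁻⁴ = 3.004×10⁻⁴ K⁻¹
Layer 2: α = (0.87 + 0.097×1.9)×10⁻⁴ = 1.0543×10⁻⁴ K⁻¹
Layer 1: 0.74 × 250 × 3.004×10⁻⁴ = 0.055574 m
400 × 1.0543×10⁻⁴ × 0.58 = 0.02445976 m
Δh = 0.055574 + 0.02445976 = 0.08003376 m

80.0 mm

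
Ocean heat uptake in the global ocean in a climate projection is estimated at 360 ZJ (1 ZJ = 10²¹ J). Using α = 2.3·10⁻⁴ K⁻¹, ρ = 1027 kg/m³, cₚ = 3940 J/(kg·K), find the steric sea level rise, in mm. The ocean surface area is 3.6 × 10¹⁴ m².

Δh = 56.8 mm

Per unit area: Q = 360×10²¹ / (3.6×10¹⁴) = 1×10⁹ J/m²
Δh = αQ/(ρcₚ) = 2.3×10⁻⁴ × 1×10⁹ / (1027 × 3940) ≈ 0.056841 m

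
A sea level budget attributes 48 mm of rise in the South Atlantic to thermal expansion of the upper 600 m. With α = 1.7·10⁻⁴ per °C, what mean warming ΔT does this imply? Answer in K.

about 0.471 K

ΔT = Δh/(αH) = 0.048 / (1.7×10⁻⁴ × 600) ≈ 0.4706 K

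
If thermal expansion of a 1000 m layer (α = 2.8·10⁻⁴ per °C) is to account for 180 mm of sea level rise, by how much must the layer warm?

ΔT = Δh/(αH) = 0.18 / (2.8×10⁻⁴ × 1000) ≈ 0.6429 K

0.64 K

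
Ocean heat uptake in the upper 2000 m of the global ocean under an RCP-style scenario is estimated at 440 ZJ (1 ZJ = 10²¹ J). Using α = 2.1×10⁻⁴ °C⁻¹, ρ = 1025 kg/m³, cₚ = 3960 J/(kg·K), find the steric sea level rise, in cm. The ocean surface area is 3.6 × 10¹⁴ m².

Δh ≈ 6.32 cm

Per unit area: Q = 440×10²¹ / (3.6×10¹⁴) ≈ 1.222×10⁹ J/m²
Δh = αQ/(ρcₚ) = 2.1×10⁻⁴ × 1.222×10⁹ / (1025 × 3960) ≈ 0.063222 m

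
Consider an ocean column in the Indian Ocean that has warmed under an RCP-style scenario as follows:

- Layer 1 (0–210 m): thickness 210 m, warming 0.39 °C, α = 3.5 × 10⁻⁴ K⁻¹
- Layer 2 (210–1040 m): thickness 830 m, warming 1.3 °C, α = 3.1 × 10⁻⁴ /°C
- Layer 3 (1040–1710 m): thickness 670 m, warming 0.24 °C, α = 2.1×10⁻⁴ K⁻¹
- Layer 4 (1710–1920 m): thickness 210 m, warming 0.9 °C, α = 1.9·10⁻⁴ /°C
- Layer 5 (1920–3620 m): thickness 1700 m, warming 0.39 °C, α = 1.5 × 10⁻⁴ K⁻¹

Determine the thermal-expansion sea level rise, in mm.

532 mm

0–210 m: 0.39 × 3.5×10⁻⁴ × 210 = 0.028665 m
Layer 2: 1.3 × 3.1×10⁻⁴ × 830 = 0.33449 m
Layer 3: 0.24 × 2.1×10⁻⁴ × 670 = 0.033768 m
0.9 × 1.9×10⁻⁴ × 210 = 0.03591 m
1920–3620 m: 0.39 × 1700 × 1.5×10⁻⁴ = 0.09945 m
Δh = 0.028665 + 0.33449 + 0.033768 + 0.03591 + 0.09945 = 0.532283 m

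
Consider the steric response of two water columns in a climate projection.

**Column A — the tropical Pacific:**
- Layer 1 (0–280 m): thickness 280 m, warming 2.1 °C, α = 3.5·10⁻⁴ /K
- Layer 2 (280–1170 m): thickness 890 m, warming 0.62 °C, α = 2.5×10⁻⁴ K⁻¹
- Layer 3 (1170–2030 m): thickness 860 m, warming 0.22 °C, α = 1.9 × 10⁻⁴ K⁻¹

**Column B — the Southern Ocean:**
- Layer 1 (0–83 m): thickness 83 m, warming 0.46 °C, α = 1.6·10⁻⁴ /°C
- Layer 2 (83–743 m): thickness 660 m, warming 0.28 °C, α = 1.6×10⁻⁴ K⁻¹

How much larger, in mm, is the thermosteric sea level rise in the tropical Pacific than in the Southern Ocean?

A 2.1 × 3.5×10⁻⁴ × 280 = 0.20580 m
A 890 × 0.62 × 2.5×10⁻⁴ = 0.13795 m
A 0.22 × 1.9×10⁻⁴ × 860 = 0.035948 m
A total: 0.379698 m
B 0–83 m: 0.46 × 1.6×10⁻⁴ × 83 = 0.0061088 m
B 0.28 × 1.6×10⁻⁴ × 660 = 0.029568 m
B total: 0.0356768 m
Difference: 0.379698 − 0.0356768 = 0.3440212 m

340 mm larger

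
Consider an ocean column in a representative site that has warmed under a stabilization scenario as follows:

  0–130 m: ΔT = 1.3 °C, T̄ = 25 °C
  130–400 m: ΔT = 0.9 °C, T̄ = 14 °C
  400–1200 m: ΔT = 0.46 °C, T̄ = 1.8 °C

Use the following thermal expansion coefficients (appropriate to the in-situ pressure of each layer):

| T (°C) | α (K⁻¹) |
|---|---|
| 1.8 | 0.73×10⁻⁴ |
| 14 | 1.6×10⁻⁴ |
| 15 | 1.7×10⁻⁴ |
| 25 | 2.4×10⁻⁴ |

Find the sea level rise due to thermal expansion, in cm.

Layer 1 at 25 °C → α = 2.4×10⁻⁴ K⁻¹
Layer 2 at 14 °C → α = 1.6×10⁻⁴ K⁻¹
Layer 3 at 1.8 °C → α = 0.73×10⁻⁴ K⁻¹
Layer 1: 2.4×10⁻⁴ × 130 × 1.3 = 0.04056 m
130–400 m: 1.6×10⁻⁴ × 0.9 × 270 = 0.03888 m
400–1200 m: 0.46 × 800 × 0.73×10⁻⁴ = 0.026864 m
Δh = 0.04056 + 0.03888 + 0.026864 = 0.106304 m

about 10.6 cm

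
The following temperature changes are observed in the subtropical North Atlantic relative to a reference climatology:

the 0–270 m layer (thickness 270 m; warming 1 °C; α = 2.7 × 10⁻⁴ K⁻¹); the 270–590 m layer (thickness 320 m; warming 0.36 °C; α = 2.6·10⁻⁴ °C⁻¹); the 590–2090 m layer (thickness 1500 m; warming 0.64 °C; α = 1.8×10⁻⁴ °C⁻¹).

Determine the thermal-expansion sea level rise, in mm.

Δh ≈ 280 mm

0–270 m: 2.7×10⁻⁴ × 270 × 1 = 0.07290 m
270–590 m: 0.36 × 320 × 2.6×10⁻⁴ = 0.029952 m
590–2090 m: 1500 × 1.8×10⁻⁴ × 0.64 = 0.17280 m
Δh = 0.07290 + 0.029952 + 0.17280 = 0.275652 m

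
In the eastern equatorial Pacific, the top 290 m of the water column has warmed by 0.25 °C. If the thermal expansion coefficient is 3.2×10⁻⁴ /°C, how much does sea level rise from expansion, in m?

about 0.0232 m

Δh = αΔT·H = 3.2×10⁻⁴ × 0.25 × 290 = 0.02320 m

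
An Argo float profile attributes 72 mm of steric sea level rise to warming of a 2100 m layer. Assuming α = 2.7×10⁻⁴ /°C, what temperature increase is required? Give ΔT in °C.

ΔT = Δh/(αH) = 0.072 / (2.7×10⁻⁴ × 2100) ≈ 0.1270 °C

ΔT ≈ 0.13 °C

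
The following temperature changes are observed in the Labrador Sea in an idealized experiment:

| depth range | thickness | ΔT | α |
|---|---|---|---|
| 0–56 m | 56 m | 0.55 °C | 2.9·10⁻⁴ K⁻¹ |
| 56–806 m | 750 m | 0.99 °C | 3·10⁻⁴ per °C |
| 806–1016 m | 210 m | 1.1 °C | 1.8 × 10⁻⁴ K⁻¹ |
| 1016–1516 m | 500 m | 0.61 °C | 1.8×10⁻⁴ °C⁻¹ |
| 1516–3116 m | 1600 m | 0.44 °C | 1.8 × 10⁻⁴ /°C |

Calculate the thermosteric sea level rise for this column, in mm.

Δh ≈ 450 mm

56 × 0.55 × 2.9×10⁻⁴ = 0.008932 m
56–806 m: 0.99 × 3×10⁻⁴ × 750 = 0.22275 m
Layer 3: 1.1 × 210 × 1.8×10⁻⁴ = 0.04158 m
Layer 4: 500 × 0.61 × 1.8×10⁻⁴ = 0.05490 m
1516–3116 m: 1600 × 0.44 × 1.8×10⁻⁴ = 0.12672 m
Δh = 0.008932 + 0.22275 + 0.04158 + 0.05490 + 0.12672 = 0.454882 m ≈ 450 mm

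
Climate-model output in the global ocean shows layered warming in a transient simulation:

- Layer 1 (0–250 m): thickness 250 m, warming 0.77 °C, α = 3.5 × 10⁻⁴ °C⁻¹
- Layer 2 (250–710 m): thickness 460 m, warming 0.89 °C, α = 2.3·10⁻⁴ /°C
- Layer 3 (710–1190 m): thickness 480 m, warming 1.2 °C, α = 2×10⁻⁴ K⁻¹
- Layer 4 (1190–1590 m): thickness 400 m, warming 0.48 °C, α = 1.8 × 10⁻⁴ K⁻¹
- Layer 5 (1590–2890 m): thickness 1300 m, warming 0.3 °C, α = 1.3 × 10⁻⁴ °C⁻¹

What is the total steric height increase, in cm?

36.2 cm of thermosteric rise

250 × 3.5×10⁻⁴ × 0.77 = 0.067375 m
0.89 × 2.3×10⁻⁴ × 460 = 0.094162 m
710–1190 m: 480 × 2×10⁻⁴ × 1.2 = 0.11520 m
1190–1590 m: 1.8×10⁻⁴ × 400 × 0.48 = 0.03456 m
1590–2890 m: 0.3 × 1.3×10⁻⁴ × 1300 = 0.05070 m
Δh = 0.067375 + 0.094162 + 0.11520 + 0.03456 + 0.05070 = 0.361997 m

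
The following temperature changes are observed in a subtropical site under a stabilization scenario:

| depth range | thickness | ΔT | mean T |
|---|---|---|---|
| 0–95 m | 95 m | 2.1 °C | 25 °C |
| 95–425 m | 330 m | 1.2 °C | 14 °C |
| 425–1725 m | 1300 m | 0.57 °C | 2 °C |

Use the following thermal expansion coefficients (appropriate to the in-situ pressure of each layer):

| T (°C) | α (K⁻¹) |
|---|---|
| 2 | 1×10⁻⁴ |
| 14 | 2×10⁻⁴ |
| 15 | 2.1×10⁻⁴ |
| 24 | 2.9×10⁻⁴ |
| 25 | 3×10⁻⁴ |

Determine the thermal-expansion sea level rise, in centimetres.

Δh = 21.3 cm

Layer 1 at 25 °C → α = 3×10⁻⁴ K⁻¹
Layer 2 at 14 °C → α = 2×10⁻⁴ K⁻¹
Layer 3 at 2 °C → α = 1×10⁻⁴ K⁻¹
0–95 m: 3×10⁻⁴ × 2.1 × 95 = 0.05985 m
2×10⁻⁴ × 1.2 × 330 = 0.07920 m
425–1725 m: 1×10⁻⁴ × 1300 × 0.57 = 0.07410 m
Δh = 0.05985 + 0.07920 + 0.07410 = 0.21315 m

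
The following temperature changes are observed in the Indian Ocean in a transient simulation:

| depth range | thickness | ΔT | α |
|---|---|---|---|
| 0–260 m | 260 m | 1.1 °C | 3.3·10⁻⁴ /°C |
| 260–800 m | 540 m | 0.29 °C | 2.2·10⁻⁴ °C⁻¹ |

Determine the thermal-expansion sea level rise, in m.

0–260 m: 260 × 1.1 × 3.3×10⁻⁴ = 0.09438 m
0.29 × 540 × 2.2×10⁻⁴ = 0.034452 m
Δh = 0.09438 + 0.034452 = 0.128832 m ≈ 0.129 m

0.129 m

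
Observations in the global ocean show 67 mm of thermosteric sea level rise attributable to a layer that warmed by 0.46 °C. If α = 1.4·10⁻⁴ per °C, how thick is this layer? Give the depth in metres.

H ≈ 1000 m

H = Δh/(αΔT) = 0.067 / (1.4×10⁻⁴ × 0.46) ≈ 1040 m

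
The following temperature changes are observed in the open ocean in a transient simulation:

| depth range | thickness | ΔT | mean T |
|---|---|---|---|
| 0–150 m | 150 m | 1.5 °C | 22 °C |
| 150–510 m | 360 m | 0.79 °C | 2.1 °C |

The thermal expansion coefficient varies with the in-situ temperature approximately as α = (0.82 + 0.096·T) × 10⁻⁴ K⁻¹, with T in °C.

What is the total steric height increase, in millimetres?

Layer 1: α = (0.82 + 0.096×22)×10⁻⁴ = 2.932×10⁻⁴ K⁻¹
Layer 2: α = (0.82 + 0.096×2.1)×10⁻⁴ = 1.0216×10⁻⁴ K⁻¹
2.932×10⁻⁴ × 1.5 × 150 = 0.06597 m
Layer 2: 1.0216×10⁻⁴ × 360 × 0.79 = 0.029054304 m
Δh = 0.06597 + 0.029054304 = 0.095024304 m ≈ 95.0 mm

Δh = 95.0 mm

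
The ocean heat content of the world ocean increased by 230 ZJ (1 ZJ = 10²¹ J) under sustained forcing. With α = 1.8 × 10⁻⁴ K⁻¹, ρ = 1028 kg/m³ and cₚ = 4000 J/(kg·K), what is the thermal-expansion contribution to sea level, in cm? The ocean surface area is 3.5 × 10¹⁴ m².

Per unit area: Q = 230×10²¹ / (3.5×10¹⁴) ≈ 6.571×10⁸ J/m²
Δh = αQ/(ρcₚ) = 1.8×10⁻⁴ × 6.571×10⁸ / (1028 × 4000) ≈ 0.028764 m

2.9 cm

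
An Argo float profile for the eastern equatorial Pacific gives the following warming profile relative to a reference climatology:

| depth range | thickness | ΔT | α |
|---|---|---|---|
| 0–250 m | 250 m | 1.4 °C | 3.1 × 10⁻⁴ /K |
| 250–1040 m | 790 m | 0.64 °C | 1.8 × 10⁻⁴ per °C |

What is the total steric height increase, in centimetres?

20.0 cm

0–250 m: 250 × 1.4 × 3.1×10⁻⁴ = 0.10850 m
1.8×10⁻⁴ × 0.64 × 790 = 0.091008 m
Δh = 0.10850 + 0.091008 = 0.199508 m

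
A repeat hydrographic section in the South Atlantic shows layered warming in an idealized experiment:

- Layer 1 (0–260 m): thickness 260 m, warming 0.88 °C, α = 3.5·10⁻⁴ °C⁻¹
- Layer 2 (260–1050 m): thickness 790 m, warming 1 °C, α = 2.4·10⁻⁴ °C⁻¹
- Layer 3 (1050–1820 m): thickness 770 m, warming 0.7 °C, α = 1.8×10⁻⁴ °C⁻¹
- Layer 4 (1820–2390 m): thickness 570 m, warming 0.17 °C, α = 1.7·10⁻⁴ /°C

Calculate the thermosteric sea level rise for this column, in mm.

Δh = 383 mm

Layer 1: 3.5×10⁻⁴ × 260 × 0.88 = 0.08008 m
260–1050 m: 1 × 790 × 2.4×10⁻⁴ = 0.18960 m
1050–1820 m: 1.8×10⁻⁴ × 770 × 0.7 = 0.09702 m
Layer 4: 570 × 0.17 × 1.7×10⁻⁴ = 0.016473 m
Δh = 0.08008 + 0.18960 + 0.09702 + 0.016473 = 0.383173 m ≈ 383 mm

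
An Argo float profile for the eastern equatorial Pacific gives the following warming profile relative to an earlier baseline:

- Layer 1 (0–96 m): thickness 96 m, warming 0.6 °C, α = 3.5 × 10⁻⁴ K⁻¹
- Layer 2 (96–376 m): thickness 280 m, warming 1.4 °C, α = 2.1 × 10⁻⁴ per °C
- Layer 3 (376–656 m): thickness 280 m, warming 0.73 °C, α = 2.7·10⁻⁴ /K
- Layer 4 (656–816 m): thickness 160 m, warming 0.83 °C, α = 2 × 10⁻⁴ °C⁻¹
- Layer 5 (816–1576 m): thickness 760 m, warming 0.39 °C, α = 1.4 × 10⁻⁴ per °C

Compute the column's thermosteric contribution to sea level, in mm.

226 mm of thermosteric rise

Layer 1: 3.5×10⁻⁴ × 0.6 × 96 = 0.02016 m
96–376 m: 2.1×10⁻⁴ × 280 × 1.4 = 0.08232 m
Layer 3: 280 × 2.7×10⁻⁴ × 0.73 = 0.055188 m
Layer 4: 0.83 × 160 × 2×10⁻⁴ = 0.02656 m
Layer 5: 0.39 × 760 × 1.4×10⁻⁴ = 0.041496 m
Δh = 0.02016 + 0.08232 + 0.055188 + 0.02656 + 0.041496 = 0.225724 m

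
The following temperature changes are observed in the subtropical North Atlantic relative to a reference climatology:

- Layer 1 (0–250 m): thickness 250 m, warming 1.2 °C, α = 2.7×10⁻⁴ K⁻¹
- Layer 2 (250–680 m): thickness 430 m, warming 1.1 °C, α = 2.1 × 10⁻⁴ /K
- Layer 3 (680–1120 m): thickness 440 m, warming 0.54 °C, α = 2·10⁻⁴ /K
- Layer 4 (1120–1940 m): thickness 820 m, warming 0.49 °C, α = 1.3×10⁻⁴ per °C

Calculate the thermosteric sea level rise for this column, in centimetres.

0–250 m: 1.2 × 2.7×10⁻⁴ × 250 = 0.08100 m
430 × 1.1 × 2.1×10⁻⁴ = 0.09933 m
Layer 3: 0.54 × 2×10⁻⁴ × 440 = 0.04752 m
820 × 1.3×10⁻⁴ × 0.49 = 0.052234 m
Δh = 0.08100 + 0.09933 + 0.04752 + 0.052234 = 0.280084 m

28 cm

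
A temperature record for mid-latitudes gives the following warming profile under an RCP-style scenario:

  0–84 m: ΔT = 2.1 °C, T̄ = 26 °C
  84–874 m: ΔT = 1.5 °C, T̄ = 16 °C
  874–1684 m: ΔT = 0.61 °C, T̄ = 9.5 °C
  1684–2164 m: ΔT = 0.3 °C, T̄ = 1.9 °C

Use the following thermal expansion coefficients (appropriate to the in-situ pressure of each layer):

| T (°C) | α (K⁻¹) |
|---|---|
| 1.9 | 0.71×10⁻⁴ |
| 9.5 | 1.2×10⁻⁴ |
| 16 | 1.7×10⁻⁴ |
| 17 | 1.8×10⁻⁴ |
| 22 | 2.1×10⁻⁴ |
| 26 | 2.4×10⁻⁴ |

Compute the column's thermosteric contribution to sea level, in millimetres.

Δh = 313 mm

Layer 1 at 26 °C → α = 2.4×10⁻⁴ K⁻¹
Layer 2 at 16 °C → α = 1.7×10⁻⁴ K⁻¹
Layer 3 at 9.5 °C → α = 1.2×10⁻⁴ K⁻¹
Layer 4 at 1.9 °C → α = 0.71×10⁻⁴ K⁻¹
0–84 m: 2.4×10⁻⁴ × 84 × 2.1 = 0.042336 m
1.7×10⁻⁴ × 1.5 × 790 = 0.20145 m
Layer 3: 1.2×10⁻⁴ × 810 × 0.61 = 0.059292 m
480 × 0.71×10⁻⁴ × 0.3 = 0.010224 m
Δh = 0.042336 + 0.20145 + 0.059292 + 0.010224 = 0.313302 m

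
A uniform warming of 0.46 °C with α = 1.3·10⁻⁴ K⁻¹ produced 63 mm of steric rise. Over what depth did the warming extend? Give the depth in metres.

H ≈ 1050 m

H = Δh/(αΔT) = 0.063 / (1.3×10⁻⁴ × 0.46) ≈ 1054 m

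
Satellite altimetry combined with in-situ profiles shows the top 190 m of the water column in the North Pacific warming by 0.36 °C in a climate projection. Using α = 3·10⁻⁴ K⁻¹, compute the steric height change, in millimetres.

Δh ≈ 20.5 mm

Δh = αΔT·H = 3×10⁻⁴ × 0.36 × 190 = 0.02052 m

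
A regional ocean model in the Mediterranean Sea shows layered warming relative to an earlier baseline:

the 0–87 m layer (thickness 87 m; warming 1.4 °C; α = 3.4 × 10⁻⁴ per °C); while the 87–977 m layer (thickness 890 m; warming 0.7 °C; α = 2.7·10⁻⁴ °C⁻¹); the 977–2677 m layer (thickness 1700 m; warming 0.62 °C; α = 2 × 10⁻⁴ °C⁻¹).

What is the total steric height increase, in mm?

0–87 m: 3.4×10⁻⁴ × 87 × 1.4 = 0.041412 m
0.7 × 2.7×10⁻⁴ × 890 = 0.16821 m
977–2677 m: 2×10⁻⁴ × 0.62 × 1700 = 0.21080 m
Δh = 0.041412 + 0.16821 + 0.21080 = 0.420422 m

Δh ≈ 420 mm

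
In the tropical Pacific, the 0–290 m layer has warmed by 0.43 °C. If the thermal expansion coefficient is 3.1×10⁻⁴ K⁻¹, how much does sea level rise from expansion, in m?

0.039 m of thermosteric rise

Δh = αΔT·H = 3.1×10⁻⁴ × 0.43 × 290 = 0.038657 m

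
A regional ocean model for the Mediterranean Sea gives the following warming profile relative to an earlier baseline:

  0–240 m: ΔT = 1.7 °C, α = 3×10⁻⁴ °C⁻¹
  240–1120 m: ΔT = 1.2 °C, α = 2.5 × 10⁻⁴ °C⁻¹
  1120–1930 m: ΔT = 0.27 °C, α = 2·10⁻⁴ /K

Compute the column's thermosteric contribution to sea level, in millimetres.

430 mm of thermosteric rise

Layer 1: 1.7 × 240 × 3×10⁻⁴ = 0.12240 m
240–1120 m: 2.5×10⁻⁴ × 1.2 × 880 = 0.26400 m
1120–1930 m: 2×10⁻⁴ × 0.27 × 810 = 0.04374 m
Δh = 0.12240 + 0.26400 + 0.04374 = 0.43014 m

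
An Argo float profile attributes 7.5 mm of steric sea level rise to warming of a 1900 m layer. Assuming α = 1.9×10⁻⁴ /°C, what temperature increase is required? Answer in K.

ΔT = Δh/(αH) = 0.0075 / (1.9×10⁻⁴ × 1900) ≈ 0.02078 K

0.021 K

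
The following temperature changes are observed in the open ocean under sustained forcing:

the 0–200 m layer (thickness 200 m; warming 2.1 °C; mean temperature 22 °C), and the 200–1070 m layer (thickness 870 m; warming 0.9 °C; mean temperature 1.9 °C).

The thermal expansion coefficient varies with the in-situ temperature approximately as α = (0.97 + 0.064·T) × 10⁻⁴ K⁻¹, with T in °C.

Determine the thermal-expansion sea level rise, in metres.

Layer 1: α = (0.97 + 0.064×22)×10⁻⁴ = 2.378×10⁻⁴ K⁻¹
Layer 2: α = (0.97 + 0.064×1.9)×10⁻⁴ = 1.0916×10⁻⁴ K⁻¹
200 × 2.378×10⁻⁴ × 2.1 = 0.099876 m
200–1070 m: 870 × 1.0916×10⁻⁴ × 0.9 = 0.08547228 m
Δh = 0.099876 + 0.08547228 = 0.18534828 m

about 0.185 m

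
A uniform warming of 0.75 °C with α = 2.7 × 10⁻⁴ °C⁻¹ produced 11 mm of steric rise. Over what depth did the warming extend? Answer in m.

H = Δh/(αΔT) = 0.011 / (2.7×10⁻⁴ × 0.75) ≈ 54.32 m

H ≈ 54.3 m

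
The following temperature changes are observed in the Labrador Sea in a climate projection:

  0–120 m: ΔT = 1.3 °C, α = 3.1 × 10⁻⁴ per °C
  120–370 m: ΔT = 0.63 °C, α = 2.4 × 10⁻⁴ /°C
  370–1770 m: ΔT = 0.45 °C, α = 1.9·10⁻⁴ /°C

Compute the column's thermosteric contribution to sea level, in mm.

206 mm of thermosteric rise

Layer 1: 3.1×10⁻⁴ × 1.3 × 120 = 0.04836 m
0.63 × 2.4×10⁻⁴ × 250 = 0.03780 m
370–1770 m: 0.45 × 1.9×10⁻⁴ × 1400 = 0.11970 m
Δh = 0.04836 + 0.03780 + 0.11970 = 0.20586 m ≈ 206 mm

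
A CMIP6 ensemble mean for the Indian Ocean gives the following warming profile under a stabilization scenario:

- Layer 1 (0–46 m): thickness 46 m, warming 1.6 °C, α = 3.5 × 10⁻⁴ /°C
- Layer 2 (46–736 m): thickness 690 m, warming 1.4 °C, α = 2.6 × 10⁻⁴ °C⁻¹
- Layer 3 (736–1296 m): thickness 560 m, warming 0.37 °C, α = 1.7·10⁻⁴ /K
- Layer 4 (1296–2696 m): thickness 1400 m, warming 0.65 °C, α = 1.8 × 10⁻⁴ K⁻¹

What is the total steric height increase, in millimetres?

Layer 1: 46 × 3.5×10⁻⁴ × 1.6 = 0.02576 m
46–736 m: 690 × 1.4 × 2.6×10⁻⁴ = 0.25116 m
736–1296 m: 1.7×10⁻⁴ × 0.37 × 560 = 0.035224 m
1296–2696 m: 1400 × 0.65 × 1.8×10⁻⁴ = 0.16380 m
Δh = 0.02576 + 0.25116 + 0.035224 + 0.16380 = 0.475944 m

480 mm of thermosteric rise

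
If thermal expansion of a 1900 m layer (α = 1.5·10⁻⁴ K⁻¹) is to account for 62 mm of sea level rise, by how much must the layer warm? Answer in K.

ΔT = Δh/(αH) = 0.062 / (1.5×10⁻⁴ × 1900) ≈ 0.2175 K

ΔT ≈ 0.22 K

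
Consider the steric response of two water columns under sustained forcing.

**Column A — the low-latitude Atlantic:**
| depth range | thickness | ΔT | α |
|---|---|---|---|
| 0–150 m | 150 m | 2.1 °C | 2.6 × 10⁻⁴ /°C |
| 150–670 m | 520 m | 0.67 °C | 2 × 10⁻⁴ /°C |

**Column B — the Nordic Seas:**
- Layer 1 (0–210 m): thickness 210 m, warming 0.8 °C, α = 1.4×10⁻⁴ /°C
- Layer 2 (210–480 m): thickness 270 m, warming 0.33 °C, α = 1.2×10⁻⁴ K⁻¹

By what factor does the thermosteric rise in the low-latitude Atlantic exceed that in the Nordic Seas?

A Layer 1: 2.1 × 150 × 2.6×10⁻⁴ = 0.08190 m
A Layer 2: 0.67 × 2×10⁻⁴ × 520 = 0.06968 m
A total: 0.15158 m
B Layer 1: 210 × 1.4×10⁻⁴ × 0.8 = 0.02352 m
B 0.33 × 1.2×10⁻⁴ × 270 = 0.010692 m
B total: 0.034212 m
Ratio: 0.15158 / 0.034212 ≈ 4.431

≈ 4.43×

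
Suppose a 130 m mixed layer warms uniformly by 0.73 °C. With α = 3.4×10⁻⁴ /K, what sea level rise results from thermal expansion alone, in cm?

Δh = αΔT·H = 3.4×10⁻⁴ × 0.73 × 130 = 0.032266 m

Δh = 3.23 cm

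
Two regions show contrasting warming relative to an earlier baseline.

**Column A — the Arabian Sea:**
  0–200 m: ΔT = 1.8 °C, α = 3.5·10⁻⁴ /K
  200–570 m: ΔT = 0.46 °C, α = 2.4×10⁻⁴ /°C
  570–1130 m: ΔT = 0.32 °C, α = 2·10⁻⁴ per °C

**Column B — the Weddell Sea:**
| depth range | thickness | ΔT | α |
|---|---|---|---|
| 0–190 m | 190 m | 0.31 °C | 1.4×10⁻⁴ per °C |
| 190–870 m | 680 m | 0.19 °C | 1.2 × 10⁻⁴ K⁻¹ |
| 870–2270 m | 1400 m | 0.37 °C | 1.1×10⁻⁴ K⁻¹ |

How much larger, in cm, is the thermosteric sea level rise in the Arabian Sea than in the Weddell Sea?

Δh_A − Δh_B ≈ 12.2 cm

A Layer 1: 3.5×10⁻⁴ × 200 × 1.8 = 0.12600 m
A 200–570 m: 370 × 2.4×10⁻⁴ × 0.46 = 0.040848 m
A 570–1130 m: 2×10⁻⁴ × 0.32 × 560 = 0.03584 m
A total: 0.202688 m
B 0–190 m: 0.31 × 1.4×10⁻⁴ × 190 = 0.008246 m
B 1.2×10⁻⁴ × 680 × 0.19 = 0.015504 m
B 0.37 × 1400 × 1.1×10⁻⁴ = 0.05698 m
B total: 0.08073 m
Difference: 0.202688 − 0.08073 = 0.121958 m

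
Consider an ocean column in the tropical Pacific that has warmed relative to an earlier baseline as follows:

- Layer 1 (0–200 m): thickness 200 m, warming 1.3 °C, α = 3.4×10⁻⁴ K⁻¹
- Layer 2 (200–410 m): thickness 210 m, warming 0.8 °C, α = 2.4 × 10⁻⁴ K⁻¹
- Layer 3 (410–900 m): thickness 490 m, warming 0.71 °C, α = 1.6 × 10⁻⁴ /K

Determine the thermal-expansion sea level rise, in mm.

about 184 mm

0–200 m: 1.3 × 3.4×10⁻⁴ × 200 = 0.08840 m
Layer 2: 210 × 2.4×10⁻⁴ × 0.8 = 0.04032 m
410–900 m: 490 × 0.71 × 1.6×10⁻⁴ = 0.055664 m
Δh = 0.08840 + 0.04032 + 0.055664 = 0.184384 m ≈ 184 mm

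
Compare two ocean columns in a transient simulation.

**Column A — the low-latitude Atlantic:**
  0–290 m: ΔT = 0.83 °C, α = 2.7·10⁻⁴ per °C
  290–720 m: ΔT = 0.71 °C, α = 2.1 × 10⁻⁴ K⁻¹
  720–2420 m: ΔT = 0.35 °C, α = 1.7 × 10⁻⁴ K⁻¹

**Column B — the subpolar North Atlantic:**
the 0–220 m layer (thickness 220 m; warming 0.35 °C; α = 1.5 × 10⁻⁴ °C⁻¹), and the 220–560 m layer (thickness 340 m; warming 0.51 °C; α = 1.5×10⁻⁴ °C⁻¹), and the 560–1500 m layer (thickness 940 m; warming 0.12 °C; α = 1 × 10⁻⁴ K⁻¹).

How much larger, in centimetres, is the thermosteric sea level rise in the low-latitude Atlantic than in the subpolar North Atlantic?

A 0–290 m: 0.83 × 290 × 2.7×10⁻⁴ = 0.064989 m
A Layer 2: 430 × 2.1×10⁻⁴ × 0.71 = 0.064113 m
A 1700 × 1.7×10⁻⁴ × 0.35 = 0.10115 m
A total: 0.230252 m
B 0.35 × 220 × 1.5×10⁻⁴ = 0.01155 m
B 340 × 1.5×10⁻⁴ × 0.51 = 0.02601 m
B Layer 3: 0.12 × 940 × 1×10⁻⁴ = 0.01128 m
B total: 0.04884 m
Difference: 0.230252 − 0.04884 = 0.181412 m

18.1 cm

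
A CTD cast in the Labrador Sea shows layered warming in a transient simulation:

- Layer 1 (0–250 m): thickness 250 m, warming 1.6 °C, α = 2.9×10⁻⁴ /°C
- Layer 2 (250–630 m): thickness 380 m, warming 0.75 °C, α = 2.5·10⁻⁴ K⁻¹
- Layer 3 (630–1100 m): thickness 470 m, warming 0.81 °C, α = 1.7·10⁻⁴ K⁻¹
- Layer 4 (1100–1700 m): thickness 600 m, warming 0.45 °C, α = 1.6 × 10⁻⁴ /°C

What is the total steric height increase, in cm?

0–250 m: 250 × 1.6 × 2.9×10⁻⁴ = 0.11600 m
Layer 2: 2.5×10⁻⁴ × 0.75 × 380 = 0.07125 m
Layer 3: 1.7×10⁻⁴ × 0.81 × 470 = 0.064719 m
1100–1700 m: 0.45 × 600 × 1.6×10⁻⁴ = 0.04320 m
Δh = 0.11600 + 0.07125 + 0.064719 + 0.04320 = 0.295169 m ≈ 30 cm

30 cm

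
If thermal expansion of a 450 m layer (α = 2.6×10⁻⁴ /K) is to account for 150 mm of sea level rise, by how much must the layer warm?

ΔT = Δh/(αH) = 0.15 / (2.6×10⁻⁴ × 450) ≈ 1.282 K

1.3 K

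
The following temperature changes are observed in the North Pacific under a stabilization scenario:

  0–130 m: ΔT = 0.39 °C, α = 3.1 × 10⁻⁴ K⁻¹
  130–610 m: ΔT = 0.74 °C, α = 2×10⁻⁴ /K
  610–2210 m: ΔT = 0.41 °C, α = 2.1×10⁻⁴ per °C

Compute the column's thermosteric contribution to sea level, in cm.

Layer 1: 130 × 0.39 × 3.1×10⁻⁴ = 0.015717 m
Layer 2: 480 × 2×10⁻⁴ × 0.74 = 0.07104 m
2.1×10⁻⁴ × 1600 × 0.41 = 0.13776 m
Δh = 0.015717 + 0.07104 + 0.13776 = 0.224517 m ≈ 22.5 cm

22.5 cm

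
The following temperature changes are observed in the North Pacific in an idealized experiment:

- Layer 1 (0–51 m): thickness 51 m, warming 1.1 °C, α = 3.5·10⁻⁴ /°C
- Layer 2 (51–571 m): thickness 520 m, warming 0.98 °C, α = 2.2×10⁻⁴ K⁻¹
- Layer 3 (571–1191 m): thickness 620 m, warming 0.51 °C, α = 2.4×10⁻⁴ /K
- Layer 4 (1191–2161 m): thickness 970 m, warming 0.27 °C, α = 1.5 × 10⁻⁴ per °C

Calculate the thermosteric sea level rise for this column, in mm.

Δh = 247 mm

51 × 1.1 × 3.5×10⁻⁴ = 0.019635 m
Layer 2: 2.2×10⁻⁴ × 520 × 0.98 = 0.112112 m
571–1191 m: 620 × 2.4×10⁻⁴ × 0.51 = 0.075888 m
0.27 × 970 × 1.5×10⁻⁴ = 0.039285 m
Δh = 0.019635 + 0.112112 + 0.075888 + 0.039285 = 0.24692 m ≈ 247 mm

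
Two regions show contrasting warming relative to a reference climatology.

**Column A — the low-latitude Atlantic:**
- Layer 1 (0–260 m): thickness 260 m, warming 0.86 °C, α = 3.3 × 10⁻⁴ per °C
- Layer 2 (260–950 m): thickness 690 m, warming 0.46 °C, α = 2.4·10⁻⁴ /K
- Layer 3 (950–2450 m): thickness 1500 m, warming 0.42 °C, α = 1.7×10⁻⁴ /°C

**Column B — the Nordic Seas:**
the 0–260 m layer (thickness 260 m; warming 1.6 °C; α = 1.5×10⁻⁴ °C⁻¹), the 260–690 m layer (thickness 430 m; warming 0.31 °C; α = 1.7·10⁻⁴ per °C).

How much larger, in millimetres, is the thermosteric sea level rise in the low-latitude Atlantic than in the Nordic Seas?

Δh_A − Δh_B ≈ 170 mm

A Layer 1: 0.86 × 260 × 3.3×10⁻⁴ = 0.073788 m
A 2.4×10⁻⁴ × 0.46 × 690 = 0.076176 m
A 950–2450 m: 1500 × 0.42 × 1.7×10⁻⁴ = 0.10710 m
A total: 0.257064 m
B Layer 1: 1.5×10⁻⁴ × 1.6 × 260 = 0.06240 m
B 0.31 × 430 × 1.7×10⁻⁴ = 0.022661 m
B total: 0.085061 m
Difference: 0.257064 − 0.085061 = 0.172003 m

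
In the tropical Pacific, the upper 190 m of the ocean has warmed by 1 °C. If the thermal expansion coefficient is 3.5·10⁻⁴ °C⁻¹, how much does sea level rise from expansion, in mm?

66.5 mm

Δh = αΔT·H = 3.5×10⁻⁴ × 1 × 190 = 0.06650 m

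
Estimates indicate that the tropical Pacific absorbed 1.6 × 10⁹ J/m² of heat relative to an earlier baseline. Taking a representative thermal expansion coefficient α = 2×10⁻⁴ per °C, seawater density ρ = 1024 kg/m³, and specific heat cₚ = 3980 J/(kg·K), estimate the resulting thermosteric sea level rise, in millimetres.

78.5 mm of thermosteric rise

Δh = αQ/(ρcₚ) = 2×10⁻⁴ × 1.6×10⁹ / (1024 × 3980) ≈ 0.078518 m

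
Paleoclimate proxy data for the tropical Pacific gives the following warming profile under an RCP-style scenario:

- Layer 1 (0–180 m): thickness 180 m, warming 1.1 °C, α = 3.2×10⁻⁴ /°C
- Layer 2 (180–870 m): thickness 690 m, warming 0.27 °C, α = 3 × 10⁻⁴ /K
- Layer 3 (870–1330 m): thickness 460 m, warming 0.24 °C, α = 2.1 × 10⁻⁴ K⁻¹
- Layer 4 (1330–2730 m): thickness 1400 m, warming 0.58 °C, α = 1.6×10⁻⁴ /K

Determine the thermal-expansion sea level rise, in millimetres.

Δh ≈ 270 mm

0–180 m: 180 × 3.2×10⁻⁴ × 1.1 = 0.06336 m
Layer 2: 690 × 0.27 × 3×10⁻⁴ = 0.05589 m
Layer 3: 0.24 × 460 × 2.1×10⁻⁴ = 0.023184 m
1330–2730 m: 1.6×10⁻⁴ × 0.58 × 1400 = 0.12992 m
Δh = 0.06336 + 0.05589 + 0.023184 + 0.12992 = 0.272354 m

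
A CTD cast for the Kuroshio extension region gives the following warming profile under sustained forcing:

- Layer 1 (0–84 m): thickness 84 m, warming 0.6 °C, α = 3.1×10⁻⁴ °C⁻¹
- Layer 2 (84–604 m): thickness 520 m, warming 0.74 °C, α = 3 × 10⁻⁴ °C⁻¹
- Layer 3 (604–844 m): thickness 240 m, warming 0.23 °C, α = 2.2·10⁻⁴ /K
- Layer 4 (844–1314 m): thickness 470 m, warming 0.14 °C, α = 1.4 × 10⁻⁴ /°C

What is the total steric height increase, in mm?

3.1×10⁻⁴ × 84 × 0.6 = 0.015624 m
3×10⁻⁴ × 0.74 × 520 = 0.11544 m
240 × 2.2×10⁻⁴ × 0.23 = 0.012144 m
844–1314 m: 470 × 1.4×10⁻⁴ × 0.14 = 0.009212 m
Δh = 0.015624 + 0.11544 + 0.012144 + 0.009212 = 0.15242 m

about 152 mm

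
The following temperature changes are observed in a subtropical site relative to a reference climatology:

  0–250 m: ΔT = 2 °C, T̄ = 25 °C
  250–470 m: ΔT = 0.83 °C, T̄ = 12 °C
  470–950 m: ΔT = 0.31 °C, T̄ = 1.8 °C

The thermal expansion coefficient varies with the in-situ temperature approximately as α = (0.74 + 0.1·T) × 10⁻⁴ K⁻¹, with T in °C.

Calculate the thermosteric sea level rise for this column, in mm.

Layer 1: α = (0.74 + 0.1×25)×10⁻⁴ = 3.24×10⁻⁴ K⁻¹
Layer 2: α = (0.74 + 0.1×12)×10⁻⁴ = 1.94×10⁻⁴ K⁻¹
Layer 3: α = (0.74 + 0.1×1.8)×10⁻⁴ = 0.92×10⁻⁴ K⁻¹
Layer 1: 3.24×10⁻⁴ × 2 × 250 = 0.16200 m
1.94×10⁻⁴ × 220 × 0.83 = 0.0354244 m
Layer 3: 0.92×10⁻⁴ × 480 × 0.31 = 0.0136896 m
Δh = 0.16200 + 0.0354244 + 0.0136896 = 0.211114 m ≈ 210 mm

210 mm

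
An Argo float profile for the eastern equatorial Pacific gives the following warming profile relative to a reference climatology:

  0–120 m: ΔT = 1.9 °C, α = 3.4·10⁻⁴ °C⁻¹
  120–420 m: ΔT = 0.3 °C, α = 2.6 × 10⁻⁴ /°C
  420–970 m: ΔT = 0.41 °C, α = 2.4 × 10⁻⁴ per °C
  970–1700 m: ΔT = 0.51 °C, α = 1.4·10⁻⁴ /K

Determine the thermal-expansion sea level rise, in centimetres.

21 cm

3.4×10⁻⁴ × 120 × 1.9 = 0.07752 m
2.6×10⁻⁴ × 0.3 × 300 = 0.02340 m
Layer 3: 550 × 0.41 × 2.4×10⁻⁴ = 0.05412 m
0.51 × 1.4×10⁻⁴ × 730 = 0.052122 m
Δh = 0.07752 + 0.02340 + 0.05412 + 0.052122 = 0.207162 m ≈ 21 cm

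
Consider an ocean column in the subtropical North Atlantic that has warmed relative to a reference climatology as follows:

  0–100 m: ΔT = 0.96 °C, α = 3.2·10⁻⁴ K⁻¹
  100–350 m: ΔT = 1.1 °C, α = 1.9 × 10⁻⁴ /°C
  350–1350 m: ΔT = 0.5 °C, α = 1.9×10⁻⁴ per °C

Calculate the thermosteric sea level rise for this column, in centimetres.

18 cm

0–100 m: 0.96 × 100 × 3.2×10⁻⁴ = 0.03072 m
Layer 2: 1.9×10⁻⁴ × 1.1 × 250 = 0.05225 m
350–1350 m: 1000 × 0.5 × 1.9×10⁻⁴ = 0.09500 m
Δh = 0.03072 + 0.05225 + 0.09500 = 0.17797 m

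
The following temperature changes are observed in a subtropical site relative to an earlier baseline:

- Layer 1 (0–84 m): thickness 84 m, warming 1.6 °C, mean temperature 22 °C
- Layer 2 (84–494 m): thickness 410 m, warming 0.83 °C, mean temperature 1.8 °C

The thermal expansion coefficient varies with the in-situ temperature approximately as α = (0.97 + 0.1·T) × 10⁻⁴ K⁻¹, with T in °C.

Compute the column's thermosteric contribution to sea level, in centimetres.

Layer 1: α = (0.97 + 0.1×22)×10⁻⁴ = 3.17×10⁻⁴ K⁻¹
Layer 2: α = (0.97 + 0.1×1.8)×10⁻⁴ = 1.15×10⁻⁴ K⁻¹
3.17×10⁻⁴ × 84 × 1.6 = 0.0426048 m
Layer 2: 410 × 0.83 × 1.15×10⁻⁴ = 0.0391345 m
Δh = 0.0426048 + 0.0391345 = 0.0817393 m

8.17 cm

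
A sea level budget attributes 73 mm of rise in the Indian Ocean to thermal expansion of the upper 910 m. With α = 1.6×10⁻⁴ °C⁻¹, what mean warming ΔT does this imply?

ΔT = Δh/(αH) = 0.073 / (1.6×10⁻⁴ × 910) ≈ 0.5014 K

about 0.501 K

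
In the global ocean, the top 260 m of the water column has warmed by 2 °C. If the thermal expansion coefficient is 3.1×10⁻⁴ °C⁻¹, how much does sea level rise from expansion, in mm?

Δh = αΔT·H = 3.1×10⁻⁴ × 2 × 260 = 0.16120 m

161 mm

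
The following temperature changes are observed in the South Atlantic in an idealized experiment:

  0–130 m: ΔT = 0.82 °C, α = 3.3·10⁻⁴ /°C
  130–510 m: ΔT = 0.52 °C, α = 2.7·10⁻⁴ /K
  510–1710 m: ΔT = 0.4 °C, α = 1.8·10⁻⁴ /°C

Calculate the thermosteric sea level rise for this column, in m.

0.175 m

Layer 1: 3.3×10⁻⁴ × 0.82 × 130 = 0.035178 m
0.52 × 2.7×10⁻⁴ × 380 = 0.053352 m
0.4 × 1.8×10⁻⁴ × 1200 = 0.08640 m
Δh = 0.035178 + 0.053352 + 0.08640 = 0.17493 m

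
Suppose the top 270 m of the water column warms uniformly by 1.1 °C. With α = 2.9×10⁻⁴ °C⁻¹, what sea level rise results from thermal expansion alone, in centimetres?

Δh ≈ 8.6 cm

Δh = αΔT·H = 2.9×10⁻⁴ × 1.1 × 270 = 0.08613 m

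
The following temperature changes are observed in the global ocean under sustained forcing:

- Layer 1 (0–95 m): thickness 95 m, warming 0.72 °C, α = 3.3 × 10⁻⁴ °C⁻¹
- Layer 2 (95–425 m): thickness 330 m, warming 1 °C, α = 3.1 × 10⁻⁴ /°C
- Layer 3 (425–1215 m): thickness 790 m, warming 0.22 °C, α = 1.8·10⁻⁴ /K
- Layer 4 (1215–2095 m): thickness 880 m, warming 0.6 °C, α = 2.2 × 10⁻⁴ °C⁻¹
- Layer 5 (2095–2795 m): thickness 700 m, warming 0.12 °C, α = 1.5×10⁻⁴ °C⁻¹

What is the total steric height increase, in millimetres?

0.72 × 95 × 3.3×10⁻⁴ = 0.022572 m
330 × 3.1×10⁻⁴ × 1 = 0.10230 m
425–1215 m: 1.8×10⁻⁴ × 0.22 × 790 = 0.031284 m
Layer 4: 2.2×10⁻⁴ × 0.6 × 880 = 0.11616 m
2095–2795 m: 0.12 × 1.5×10⁻⁴ × 700 = 0.01260 m
Δh = 0.022572 + 0.10230 + 0.031284 + 0.11616 + 0.01260 = 0.284916 m

280 mm of thermosteric rise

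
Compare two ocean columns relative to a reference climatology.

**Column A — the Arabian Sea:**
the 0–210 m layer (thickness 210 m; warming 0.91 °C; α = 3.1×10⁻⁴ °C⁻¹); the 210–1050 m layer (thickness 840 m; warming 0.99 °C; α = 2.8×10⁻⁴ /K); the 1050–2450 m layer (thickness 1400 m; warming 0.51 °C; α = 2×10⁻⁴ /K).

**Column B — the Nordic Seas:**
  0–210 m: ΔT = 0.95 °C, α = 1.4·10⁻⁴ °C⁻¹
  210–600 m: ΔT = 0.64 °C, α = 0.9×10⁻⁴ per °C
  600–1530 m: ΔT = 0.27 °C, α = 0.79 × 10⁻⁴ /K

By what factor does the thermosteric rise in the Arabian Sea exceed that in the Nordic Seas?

≈ 6.2×

A Layer 1: 0.91 × 3.1×10⁻⁴ × 210 = 0.059241 m
A Layer 2: 840 × 0.99 × 2.8×10⁻⁴ = 0.232848 m
A 1050–2450 m: 0.51 × 1400 × 2×10⁻⁴ = 0.14280 m
A total: 0.434889 m
B 1.4×10⁻⁴ × 210 × 0.95 = 0.02793 m
B 210–600 m: 0.64 × 390 × 0.9×10⁻⁴ = 0.022464 m
B Layer 3: 0.27 × 0.79×10⁻⁴ × 930 = 0.0198369 m
B total: 0.0702309 m
Ratio: 0.434889 / 0.0702309 ≈ 6.192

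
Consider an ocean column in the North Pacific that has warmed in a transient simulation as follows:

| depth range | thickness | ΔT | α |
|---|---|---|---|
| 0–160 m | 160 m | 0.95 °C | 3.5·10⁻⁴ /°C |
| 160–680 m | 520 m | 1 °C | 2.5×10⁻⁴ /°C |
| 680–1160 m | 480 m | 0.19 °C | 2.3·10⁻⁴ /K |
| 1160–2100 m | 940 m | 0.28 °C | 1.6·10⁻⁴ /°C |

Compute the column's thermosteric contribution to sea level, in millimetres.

Δh ≈ 250 mm

Layer 1: 160 × 3.5×10⁻⁴ × 0.95 = 0.05320 m
Layer 2: 520 × 2.5×10⁻⁴ × 1 = 0.13000 m
Layer 3: 0.19 × 480 × 2.3×10⁻⁴ = 0.020976 m
1.6×10⁻⁴ × 0.28 × 940 = 0.042112 m
Δh = 0.05320 + 0.13000 + 0.020976 + 0.042112 = 0.246288 m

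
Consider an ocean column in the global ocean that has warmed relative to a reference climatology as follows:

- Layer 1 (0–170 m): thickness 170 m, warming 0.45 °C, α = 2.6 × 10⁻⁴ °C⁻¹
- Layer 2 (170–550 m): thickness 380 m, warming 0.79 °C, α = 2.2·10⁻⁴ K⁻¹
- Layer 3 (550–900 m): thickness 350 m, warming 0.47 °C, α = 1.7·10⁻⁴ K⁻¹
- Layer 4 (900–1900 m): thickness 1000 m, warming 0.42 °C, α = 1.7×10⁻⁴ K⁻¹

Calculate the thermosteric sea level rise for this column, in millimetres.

185 mm

170 × 2.6×10⁻⁴ × 0.45 = 0.01989 m
Layer 2: 2.2×10⁻⁴ × 380 × 0.79 = 0.066044 m
550–900 m: 350 × 0.47 × 1.7×10⁻⁴ = 0.027965 m
900–1900 m: 0.42 × 1.7×10⁻⁴ × 1000 = 0.07140 m
Δh = 0.01989 + 0.066044 + 0.027965 + 0.07140 = 0.185299 m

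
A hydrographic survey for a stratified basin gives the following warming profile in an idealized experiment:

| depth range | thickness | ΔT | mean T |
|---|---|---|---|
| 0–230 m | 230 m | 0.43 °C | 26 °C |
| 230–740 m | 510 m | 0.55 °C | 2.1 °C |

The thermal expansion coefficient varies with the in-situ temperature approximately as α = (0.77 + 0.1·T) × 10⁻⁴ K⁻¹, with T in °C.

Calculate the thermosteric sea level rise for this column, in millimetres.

Δh ≈ 60.8 mm

Layer 1: α = (0.77 + 0.1×26)×10⁻⁴ = 3.37×10⁻⁴ K⁻¹
Layer 2: α = (0.77 + 0.1×2.1)×10⁻⁴ = 0.98×10⁻⁴ K⁻¹
Layer 1: 0.43 × 3.37×10⁻⁴ × 230 = 0.0333293 m
230–740 m: 0.55 × 510 × 0.98×10⁻⁴ = 0.027489 m
Δh = 0.0333293 + 0.027489 = 0.0608183 m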